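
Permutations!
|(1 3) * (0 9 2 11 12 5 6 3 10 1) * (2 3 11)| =12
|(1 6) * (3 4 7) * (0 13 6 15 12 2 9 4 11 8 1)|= |(0 13 6)(1 15 12 2 9 4 7 3 11 8)|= 30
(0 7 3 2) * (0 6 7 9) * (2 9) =(0 2 6 7 3 9) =[2, 1, 6, 9, 4, 5, 7, 3, 8, 0]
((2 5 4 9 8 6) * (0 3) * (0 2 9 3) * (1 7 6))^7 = (1 6 8 7 9)(2 3 4 5)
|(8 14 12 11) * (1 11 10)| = |(1 11 8 14 12 10)| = 6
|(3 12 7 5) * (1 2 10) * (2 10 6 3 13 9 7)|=4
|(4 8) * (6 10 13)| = |(4 8)(6 10 13)| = 6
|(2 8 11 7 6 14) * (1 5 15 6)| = 9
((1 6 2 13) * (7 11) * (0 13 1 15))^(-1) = ((0 13 15)(1 6 2)(7 11))^(-1) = (0 15 13)(1 2 6)(7 11)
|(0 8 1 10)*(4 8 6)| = |(0 6 4 8 1 10)| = 6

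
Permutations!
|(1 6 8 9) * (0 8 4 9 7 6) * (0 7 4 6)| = |(0 8 4 9 1 7)| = 6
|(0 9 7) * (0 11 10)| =|(0 9 7 11 10)| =5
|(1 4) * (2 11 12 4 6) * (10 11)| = |(1 6 2 10 11 12 4)| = 7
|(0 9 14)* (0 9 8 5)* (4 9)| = |(0 8 5)(4 9 14)| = 3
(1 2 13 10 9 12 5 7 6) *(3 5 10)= (1 2 13 3 5 7 6)(9 12 10)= [0, 2, 13, 5, 4, 7, 1, 6, 8, 12, 9, 11, 10, 3]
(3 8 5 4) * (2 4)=[0, 1, 4, 8, 3, 2, 6, 7, 5]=(2 4 3 8 5)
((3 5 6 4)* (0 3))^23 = (0 6 3 4 5)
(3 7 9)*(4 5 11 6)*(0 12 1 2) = [12, 2, 0, 7, 5, 11, 4, 9, 8, 3, 10, 6, 1] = (0 12 1 2)(3 7 9)(4 5 11 6)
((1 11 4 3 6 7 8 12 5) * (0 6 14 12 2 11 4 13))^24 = ((0 6 7 8 2 11 13)(1 4 3 14 12 5))^24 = (14)(0 8 13 7 11 6 2)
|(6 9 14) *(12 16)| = 6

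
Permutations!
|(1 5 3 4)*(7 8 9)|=12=|(1 5 3 4)(7 8 9)|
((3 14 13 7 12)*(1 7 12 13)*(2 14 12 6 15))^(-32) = ((1 7 13 6 15 2 14)(3 12))^(-32) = (1 6 14 13 2 7 15)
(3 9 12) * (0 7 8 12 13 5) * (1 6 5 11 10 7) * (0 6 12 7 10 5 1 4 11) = (0 4 11 5 6 1 12 3 9 13)(7 8) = [4, 12, 2, 9, 11, 6, 1, 8, 7, 13, 10, 5, 3, 0]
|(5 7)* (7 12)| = |(5 12 7)| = 3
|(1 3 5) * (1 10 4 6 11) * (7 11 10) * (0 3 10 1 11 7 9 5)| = 4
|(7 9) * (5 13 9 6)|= |(5 13 9 7 6)|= 5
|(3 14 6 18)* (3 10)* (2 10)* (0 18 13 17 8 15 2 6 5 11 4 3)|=45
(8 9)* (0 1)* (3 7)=(0 1)(3 7)(8 9)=[1, 0, 2, 7, 4, 5, 6, 3, 9, 8]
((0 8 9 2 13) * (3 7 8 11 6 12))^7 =((0 11 6 12 3 7 8 9 2 13))^7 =(0 9 3 11 2 7 6 13 8 12)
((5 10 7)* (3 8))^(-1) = (3 8)(5 7 10)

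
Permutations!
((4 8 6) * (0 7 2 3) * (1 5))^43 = ((0 7 2 3)(1 5)(4 8 6))^43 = (0 3 2 7)(1 5)(4 8 6)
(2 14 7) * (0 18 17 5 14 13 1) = (0 18 17 5 14 7 2 13 1) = [18, 0, 13, 3, 4, 14, 6, 2, 8, 9, 10, 11, 12, 1, 7, 15, 16, 5, 17]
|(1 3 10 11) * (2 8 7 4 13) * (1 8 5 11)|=21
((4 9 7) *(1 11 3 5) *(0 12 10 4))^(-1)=(0 7 9 4 10 12)(1 5 3 11)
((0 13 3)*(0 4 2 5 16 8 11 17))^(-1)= ((0 13 3 4 2 5 16 8 11 17))^(-1)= (0 17 11 8 16 5 2 4 3 13)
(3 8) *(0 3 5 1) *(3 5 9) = (0 5 1)(3 8 9) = [5, 0, 2, 8, 4, 1, 6, 7, 9, 3]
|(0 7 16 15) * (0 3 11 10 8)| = 8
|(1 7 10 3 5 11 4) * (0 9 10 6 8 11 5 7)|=10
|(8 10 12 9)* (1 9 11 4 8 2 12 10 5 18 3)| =10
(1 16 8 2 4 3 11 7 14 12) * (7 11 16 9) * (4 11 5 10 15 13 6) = (1 9 7 14 12)(2 11 5 10 15 13 6 4 3 16 8) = [0, 9, 11, 16, 3, 10, 4, 14, 2, 7, 15, 5, 1, 6, 12, 13, 8]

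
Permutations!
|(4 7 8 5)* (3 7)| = 5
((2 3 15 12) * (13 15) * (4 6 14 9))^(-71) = (2 12 15 13 3)(4 6 14 9)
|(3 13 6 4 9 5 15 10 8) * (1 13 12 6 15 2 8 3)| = 12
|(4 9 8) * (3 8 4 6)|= |(3 8 6)(4 9)|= 6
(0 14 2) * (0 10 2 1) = (0 14 1)(2 10) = [14, 0, 10, 3, 4, 5, 6, 7, 8, 9, 2, 11, 12, 13, 1]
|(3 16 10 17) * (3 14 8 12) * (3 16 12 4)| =|(3 12 16 10 17 14 8 4)| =8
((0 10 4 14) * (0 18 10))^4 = (18)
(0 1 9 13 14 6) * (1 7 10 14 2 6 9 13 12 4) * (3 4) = (0 7 10 14 9 12 3 4 1 13 2 6) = [7, 13, 6, 4, 1, 5, 0, 10, 8, 12, 14, 11, 3, 2, 9]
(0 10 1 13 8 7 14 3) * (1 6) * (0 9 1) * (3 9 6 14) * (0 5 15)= (0 10 14 9 1 13 8 7 3 6 5 15)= [10, 13, 2, 6, 4, 15, 5, 3, 7, 1, 14, 11, 12, 8, 9, 0]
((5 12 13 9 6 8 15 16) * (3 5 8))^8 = ((3 5 12 13 9 6)(8 15 16))^8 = (3 12 9)(5 13 6)(8 16 15)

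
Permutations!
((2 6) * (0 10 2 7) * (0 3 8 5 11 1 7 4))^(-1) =(0 4 6 2 10)(1 11 5 8 3 7)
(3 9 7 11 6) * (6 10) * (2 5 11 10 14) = (2 5 11 14)(3 9 7 10 6) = [0, 1, 5, 9, 4, 11, 3, 10, 8, 7, 6, 14, 12, 13, 2]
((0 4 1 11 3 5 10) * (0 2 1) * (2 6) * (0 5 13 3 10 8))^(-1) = (0 8 5 4)(1 2 6 10 11)(3 13) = ((0 4 5 8)(1 11 10 6 2)(3 13))^(-1)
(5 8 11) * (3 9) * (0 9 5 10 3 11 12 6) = (0 9 11 10 3 5 8 12 6) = [9, 1, 2, 5, 4, 8, 0, 7, 12, 11, 3, 10, 6]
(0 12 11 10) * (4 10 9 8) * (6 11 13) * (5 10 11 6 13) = (13)(0 12 5 10)(4 11 9 8) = [12, 1, 2, 3, 11, 10, 6, 7, 4, 8, 0, 9, 5, 13]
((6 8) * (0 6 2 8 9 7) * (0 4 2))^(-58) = (0 2 7 6 8 4 9)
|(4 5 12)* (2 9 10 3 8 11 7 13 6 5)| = |(2 9 10 3 8 11 7 13 6 5 12 4)| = 12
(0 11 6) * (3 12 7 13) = [11, 1, 2, 12, 4, 5, 0, 13, 8, 9, 10, 6, 7, 3] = (0 11 6)(3 12 7 13)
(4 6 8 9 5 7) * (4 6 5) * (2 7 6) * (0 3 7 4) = (0 3 7 2 4 5 6 8 9) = [3, 1, 4, 7, 5, 6, 8, 2, 9, 0]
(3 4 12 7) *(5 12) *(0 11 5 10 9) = [11, 1, 2, 4, 10, 12, 6, 3, 8, 0, 9, 5, 7] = (0 11 5 12 7 3 4 10 9)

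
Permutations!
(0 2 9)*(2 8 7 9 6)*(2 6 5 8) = [2, 1, 5, 3, 4, 8, 6, 9, 7, 0] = (0 2 5 8 7 9)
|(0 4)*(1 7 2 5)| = |(0 4)(1 7 2 5)| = 4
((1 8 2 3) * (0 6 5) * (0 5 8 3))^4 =((0 6 8 2)(1 3))^4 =(8)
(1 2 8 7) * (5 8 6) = (1 2 6 5 8 7) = [0, 2, 6, 3, 4, 8, 5, 1, 7]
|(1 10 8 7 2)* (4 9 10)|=|(1 4 9 10 8 7 2)|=7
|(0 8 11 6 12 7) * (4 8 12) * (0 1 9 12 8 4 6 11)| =|(0 8)(1 9 12 7)| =4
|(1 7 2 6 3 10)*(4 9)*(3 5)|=|(1 7 2 6 5 3 10)(4 9)|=14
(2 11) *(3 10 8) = (2 11)(3 10 8) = [0, 1, 11, 10, 4, 5, 6, 7, 3, 9, 8, 2]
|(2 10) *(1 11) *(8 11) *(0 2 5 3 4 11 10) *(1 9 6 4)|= 20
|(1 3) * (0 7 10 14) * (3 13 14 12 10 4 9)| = 8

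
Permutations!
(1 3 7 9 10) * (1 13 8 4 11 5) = [0, 3, 2, 7, 11, 1, 6, 9, 4, 10, 13, 5, 12, 8] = (1 3 7 9 10 13 8 4 11 5)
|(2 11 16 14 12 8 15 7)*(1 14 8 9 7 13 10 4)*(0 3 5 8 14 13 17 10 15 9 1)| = |(0 3 5 8 9 7 2 11 16 14 12 1 13 15 17 10 4)| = 17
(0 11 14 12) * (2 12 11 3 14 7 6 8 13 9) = [3, 1, 12, 14, 4, 5, 8, 6, 13, 2, 10, 7, 0, 9, 11] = (0 3 14 11 7 6 8 13 9 2 12)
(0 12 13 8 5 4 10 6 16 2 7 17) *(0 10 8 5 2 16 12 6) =(0 6 12 13 5 4 8 2 7 17 10) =[6, 1, 7, 3, 8, 4, 12, 17, 2, 9, 0, 11, 13, 5, 14, 15, 16, 10]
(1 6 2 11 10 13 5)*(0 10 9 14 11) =(0 10 13 5 1 6 2)(9 14 11) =[10, 6, 0, 3, 4, 1, 2, 7, 8, 14, 13, 9, 12, 5, 11]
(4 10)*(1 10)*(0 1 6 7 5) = [1, 10, 2, 3, 6, 0, 7, 5, 8, 9, 4] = (0 1 10 4 6 7 5)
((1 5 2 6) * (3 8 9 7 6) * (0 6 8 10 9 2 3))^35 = ((0 6 1 5 3 10 9 7 8 2))^35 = (0 10)(1 7)(2 3)(5 8)(6 9)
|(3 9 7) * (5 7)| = 4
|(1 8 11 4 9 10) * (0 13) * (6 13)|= 6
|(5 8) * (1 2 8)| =|(1 2 8 5)| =4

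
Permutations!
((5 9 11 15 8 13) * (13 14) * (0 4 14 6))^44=(0 5 8 14 11)(4 9 6 13 15)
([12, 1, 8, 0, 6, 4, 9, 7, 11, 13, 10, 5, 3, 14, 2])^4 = [12, 1, 4, 0, 14, 13, 2, 7, 6, 8, 10, 9, 3, 11, 5]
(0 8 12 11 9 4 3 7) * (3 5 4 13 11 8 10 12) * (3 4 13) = (0 10 12 8 4 5 13 11 9 3 7) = [10, 1, 2, 7, 5, 13, 6, 0, 4, 3, 12, 9, 8, 11]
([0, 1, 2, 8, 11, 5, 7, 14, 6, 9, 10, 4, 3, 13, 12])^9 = [0, 1, 2, 7, 11, 5, 12, 3, 14, 9, 10, 4, 6, 13, 8]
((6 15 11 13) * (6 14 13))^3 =(15)(13 14)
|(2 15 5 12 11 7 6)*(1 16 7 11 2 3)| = 20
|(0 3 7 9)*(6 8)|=4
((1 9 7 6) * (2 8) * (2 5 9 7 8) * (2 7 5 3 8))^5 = ((1 5 9 2 7 6)(3 8))^5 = (1 6 7 2 9 5)(3 8)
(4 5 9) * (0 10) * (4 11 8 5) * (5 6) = (0 10)(5 9 11 8 6) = [10, 1, 2, 3, 4, 9, 5, 7, 6, 11, 0, 8]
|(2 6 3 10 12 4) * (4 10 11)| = |(2 6 3 11 4)(10 12)| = 10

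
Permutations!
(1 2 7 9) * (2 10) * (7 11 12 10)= (1 7 9)(2 11 12 10)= [0, 7, 11, 3, 4, 5, 6, 9, 8, 1, 2, 12, 10]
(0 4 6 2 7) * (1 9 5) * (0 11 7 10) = (0 4 6 2 10)(1 9 5)(7 11) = [4, 9, 10, 3, 6, 1, 2, 11, 8, 5, 0, 7]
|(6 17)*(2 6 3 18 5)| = |(2 6 17 3 18 5)| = 6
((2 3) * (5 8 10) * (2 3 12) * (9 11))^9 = (2 12)(9 11)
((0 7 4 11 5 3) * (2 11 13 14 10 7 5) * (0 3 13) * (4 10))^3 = (0 14 5 4 13)(2 11)(7 10)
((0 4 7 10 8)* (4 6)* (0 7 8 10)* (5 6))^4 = ((10)(0 5 6 4 8 7))^4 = (10)(0 8 6)(4 5 7)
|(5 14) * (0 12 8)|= 6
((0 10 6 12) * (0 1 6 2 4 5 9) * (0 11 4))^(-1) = (0 2 10)(1 12 6)(4 11 9 5)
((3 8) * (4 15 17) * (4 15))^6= ((3 8)(15 17))^6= (17)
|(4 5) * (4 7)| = 3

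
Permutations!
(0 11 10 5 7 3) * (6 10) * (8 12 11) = (0 8 12 11 6 10 5 7 3) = [8, 1, 2, 0, 4, 7, 10, 3, 12, 9, 5, 6, 11]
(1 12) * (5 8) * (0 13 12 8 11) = (0 13 12 1 8 5 11) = [13, 8, 2, 3, 4, 11, 6, 7, 5, 9, 10, 0, 1, 12]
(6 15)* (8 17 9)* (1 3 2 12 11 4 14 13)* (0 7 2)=(0 7 2 12 11 4 14 13 1 3)(6 15)(8 17 9)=[7, 3, 12, 0, 14, 5, 15, 2, 17, 8, 10, 4, 11, 1, 13, 6, 16, 9]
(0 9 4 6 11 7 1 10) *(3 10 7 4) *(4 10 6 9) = (0 4 9 3 6 11 10)(1 7) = [4, 7, 2, 6, 9, 5, 11, 1, 8, 3, 0, 10]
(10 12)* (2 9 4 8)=(2 9 4 8)(10 12)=[0, 1, 9, 3, 8, 5, 6, 7, 2, 4, 12, 11, 10]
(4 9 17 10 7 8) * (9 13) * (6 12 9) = (4 13 6 12 9 17 10 7 8) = [0, 1, 2, 3, 13, 5, 12, 8, 4, 17, 7, 11, 9, 6, 14, 15, 16, 10]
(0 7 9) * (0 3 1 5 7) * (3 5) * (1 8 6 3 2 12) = [0, 2, 12, 8, 4, 7, 3, 9, 6, 5, 10, 11, 1] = (1 2 12)(3 8 6)(5 7 9)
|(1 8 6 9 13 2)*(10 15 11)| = 6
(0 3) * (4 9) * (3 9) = (0 9 4 3) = [9, 1, 2, 0, 3, 5, 6, 7, 8, 4]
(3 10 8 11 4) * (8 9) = (3 10 9 8 11 4) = [0, 1, 2, 10, 3, 5, 6, 7, 11, 8, 9, 4]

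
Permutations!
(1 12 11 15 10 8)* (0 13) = (0 13)(1 12 11 15 10 8) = [13, 12, 2, 3, 4, 5, 6, 7, 1, 9, 8, 15, 11, 0, 14, 10]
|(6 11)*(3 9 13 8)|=4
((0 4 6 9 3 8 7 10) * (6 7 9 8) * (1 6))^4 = ((0 4 7 10)(1 6 8 9 3))^4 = (10)(1 3 9 8 6)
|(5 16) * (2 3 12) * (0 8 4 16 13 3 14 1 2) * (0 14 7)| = 12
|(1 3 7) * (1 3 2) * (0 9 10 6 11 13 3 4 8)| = |(0 9 10 6 11 13 3 7 4 8)(1 2)| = 10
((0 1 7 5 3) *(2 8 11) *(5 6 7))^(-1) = (0 3 5 1)(2 11 8)(6 7)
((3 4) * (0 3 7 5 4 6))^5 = ((0 3 6)(4 7 5))^5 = (0 6 3)(4 5 7)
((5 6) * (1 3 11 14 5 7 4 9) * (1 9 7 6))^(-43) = (1 11 5 3 14)(4 7)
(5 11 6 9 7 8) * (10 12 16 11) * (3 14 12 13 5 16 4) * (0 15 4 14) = (0 15 4 3)(5 10 13)(6 9 7 8 16 11)(12 14) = [15, 1, 2, 0, 3, 10, 9, 8, 16, 7, 13, 6, 14, 5, 12, 4, 11]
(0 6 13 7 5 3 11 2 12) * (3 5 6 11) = (0 11 2 12)(6 13 7) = [11, 1, 12, 3, 4, 5, 13, 6, 8, 9, 10, 2, 0, 7]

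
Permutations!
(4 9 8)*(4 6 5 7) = (4 9 8 6 5 7) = [0, 1, 2, 3, 9, 7, 5, 4, 6, 8]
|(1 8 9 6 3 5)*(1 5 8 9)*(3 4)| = 6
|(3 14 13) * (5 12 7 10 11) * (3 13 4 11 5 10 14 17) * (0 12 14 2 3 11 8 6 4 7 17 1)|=|(0 12 17 11 10 5 14 7 2 3 1)(4 8 6)|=33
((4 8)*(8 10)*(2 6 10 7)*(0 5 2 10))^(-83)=((0 5 2 6)(4 7 10 8))^(-83)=(0 5 2 6)(4 7 10 8)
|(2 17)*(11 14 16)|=6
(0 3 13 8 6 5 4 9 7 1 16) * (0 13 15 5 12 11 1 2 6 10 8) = [3, 16, 6, 15, 9, 4, 12, 2, 10, 7, 8, 1, 11, 0, 14, 5, 13] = (0 3 15 5 4 9 7 2 6 12 11 1 16 13)(8 10)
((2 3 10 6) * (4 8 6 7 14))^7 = (2 6 8 4 14 7 10 3) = ((2 3 10 7 14 4 8 6))^7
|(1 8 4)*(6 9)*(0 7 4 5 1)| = |(0 7 4)(1 8 5)(6 9)| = 6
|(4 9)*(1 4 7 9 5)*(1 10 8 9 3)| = 8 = |(1 4 5 10 8 9 7 3)|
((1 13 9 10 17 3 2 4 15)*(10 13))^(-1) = (1 15 4 2 3 17 10)(9 13)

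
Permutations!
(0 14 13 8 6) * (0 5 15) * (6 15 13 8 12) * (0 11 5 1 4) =(0 14 8 15 11 5 13 12 6 1 4) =[14, 4, 2, 3, 0, 13, 1, 7, 15, 9, 10, 5, 6, 12, 8, 11]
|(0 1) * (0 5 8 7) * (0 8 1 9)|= 2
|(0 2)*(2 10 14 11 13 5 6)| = |(0 10 14 11 13 5 6 2)| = 8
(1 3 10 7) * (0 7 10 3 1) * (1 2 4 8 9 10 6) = (0 7)(1 2 4 8 9 10 6) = [7, 2, 4, 3, 8, 5, 1, 0, 9, 10, 6]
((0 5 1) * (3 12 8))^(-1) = ((0 5 1)(3 12 8))^(-1) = (0 1 5)(3 8 12)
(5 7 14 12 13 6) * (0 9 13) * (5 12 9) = (0 5 7 14 9 13 6 12) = [5, 1, 2, 3, 4, 7, 12, 14, 8, 13, 10, 11, 0, 6, 9]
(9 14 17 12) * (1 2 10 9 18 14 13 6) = (1 2 10 9 13 6)(12 18 14 17) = [0, 2, 10, 3, 4, 5, 1, 7, 8, 13, 9, 11, 18, 6, 17, 15, 16, 12, 14]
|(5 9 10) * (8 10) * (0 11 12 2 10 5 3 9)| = 9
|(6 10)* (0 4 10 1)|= |(0 4 10 6 1)|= 5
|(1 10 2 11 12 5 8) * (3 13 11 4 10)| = 21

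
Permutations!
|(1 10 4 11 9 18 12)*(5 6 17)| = 21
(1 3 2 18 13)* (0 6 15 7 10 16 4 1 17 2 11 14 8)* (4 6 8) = (0 8)(1 3 11 14 4)(2 18 13 17)(6 15 7 10 16) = [8, 3, 18, 11, 1, 5, 15, 10, 0, 9, 16, 14, 12, 17, 4, 7, 6, 2, 13]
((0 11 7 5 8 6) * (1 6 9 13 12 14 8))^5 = (14)(0 6 1 5 7 11)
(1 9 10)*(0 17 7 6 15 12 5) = [17, 9, 2, 3, 4, 0, 15, 6, 8, 10, 1, 11, 5, 13, 14, 12, 16, 7] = (0 17 7 6 15 12 5)(1 9 10)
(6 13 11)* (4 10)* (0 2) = (0 2)(4 10)(6 13 11) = [2, 1, 0, 3, 10, 5, 13, 7, 8, 9, 4, 6, 12, 11]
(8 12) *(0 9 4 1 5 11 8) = (0 9 4 1 5 11 8 12) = [9, 5, 2, 3, 1, 11, 6, 7, 12, 4, 10, 8, 0]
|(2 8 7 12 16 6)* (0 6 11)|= |(0 6 2 8 7 12 16 11)|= 8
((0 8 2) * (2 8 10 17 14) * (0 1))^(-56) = (0 2 17)(1 14 10)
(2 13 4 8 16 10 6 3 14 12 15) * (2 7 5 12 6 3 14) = [0, 1, 13, 2, 8, 12, 14, 5, 16, 9, 3, 11, 15, 4, 6, 7, 10] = (2 13 4 8 16 10 3)(5 12 15 7)(6 14)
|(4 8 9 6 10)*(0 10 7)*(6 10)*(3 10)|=15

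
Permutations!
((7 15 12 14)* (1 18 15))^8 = (1 15 14)(7 18 12)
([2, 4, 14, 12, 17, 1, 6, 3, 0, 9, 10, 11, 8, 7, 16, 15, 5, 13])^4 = [5, 7, 1, 2, 3, 13, 6, 0, 16, 9, 10, 11, 14, 8, 4, 15, 17, 12]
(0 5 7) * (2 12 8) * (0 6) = (0 5 7 6)(2 12 8) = [5, 1, 12, 3, 4, 7, 0, 6, 2, 9, 10, 11, 8]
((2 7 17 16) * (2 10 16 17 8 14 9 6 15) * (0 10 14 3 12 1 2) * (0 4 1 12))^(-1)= ((17)(0 10 16 14 9 6 15 4 1 2 7 8 3))^(-1)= (17)(0 3 8 7 2 1 4 15 6 9 14 16 10)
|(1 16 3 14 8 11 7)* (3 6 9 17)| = 10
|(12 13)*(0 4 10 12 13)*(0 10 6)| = |(13)(0 4 6)(10 12)| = 6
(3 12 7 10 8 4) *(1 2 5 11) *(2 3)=(1 3 12 7 10 8 4 2 5 11)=[0, 3, 5, 12, 2, 11, 6, 10, 4, 9, 8, 1, 7]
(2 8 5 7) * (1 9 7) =(1 9 7 2 8 5) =[0, 9, 8, 3, 4, 1, 6, 2, 5, 7]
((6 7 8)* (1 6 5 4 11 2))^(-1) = (1 2 11 4 5 8 7 6)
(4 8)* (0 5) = (0 5)(4 8) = [5, 1, 2, 3, 8, 0, 6, 7, 4]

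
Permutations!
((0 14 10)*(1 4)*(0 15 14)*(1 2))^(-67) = (1 2 4)(10 14 15)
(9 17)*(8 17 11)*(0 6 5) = (0 6 5)(8 17 9 11) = [6, 1, 2, 3, 4, 0, 5, 7, 17, 11, 10, 8, 12, 13, 14, 15, 16, 9]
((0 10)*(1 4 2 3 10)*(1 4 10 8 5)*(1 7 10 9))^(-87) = ((0 4 2 3 8 5 7 10)(1 9))^(-87) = (0 4 2 3 8 5 7 10)(1 9)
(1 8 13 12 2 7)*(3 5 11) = (1 8 13 12 2 7)(3 5 11) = [0, 8, 7, 5, 4, 11, 6, 1, 13, 9, 10, 3, 2, 12]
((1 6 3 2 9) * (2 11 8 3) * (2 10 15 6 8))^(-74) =((1 8 3 11 2 9)(6 10 15))^(-74) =(1 2 3)(6 10 15)(8 9 11)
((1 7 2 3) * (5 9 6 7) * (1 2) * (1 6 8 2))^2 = (1 9 2)(3 5 8)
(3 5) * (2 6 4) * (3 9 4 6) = (2 3 5 9 4) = [0, 1, 3, 5, 2, 9, 6, 7, 8, 4]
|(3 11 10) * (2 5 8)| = |(2 5 8)(3 11 10)| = 3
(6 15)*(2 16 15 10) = [0, 1, 16, 3, 4, 5, 10, 7, 8, 9, 2, 11, 12, 13, 14, 6, 15] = (2 16 15 6 10)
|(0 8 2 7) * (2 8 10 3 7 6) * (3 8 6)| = |(0 10 8 6 2 3 7)| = 7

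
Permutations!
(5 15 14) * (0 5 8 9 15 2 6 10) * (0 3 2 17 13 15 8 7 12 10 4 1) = [5, 0, 6, 2, 1, 17, 4, 12, 9, 8, 3, 11, 10, 15, 7, 14, 16, 13] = (0 5 17 13 15 14 7 12 10 3 2 6 4 1)(8 9)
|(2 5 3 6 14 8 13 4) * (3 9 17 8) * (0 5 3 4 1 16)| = 40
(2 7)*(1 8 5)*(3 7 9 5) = [0, 8, 9, 7, 4, 1, 6, 2, 3, 5] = (1 8 3 7 2 9 5)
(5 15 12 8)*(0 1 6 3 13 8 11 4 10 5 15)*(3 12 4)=(0 1 6 12 11 3 13 8 15 4 10 5)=[1, 6, 2, 13, 10, 0, 12, 7, 15, 9, 5, 3, 11, 8, 14, 4]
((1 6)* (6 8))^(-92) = ((1 8 6))^(-92) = (1 8 6)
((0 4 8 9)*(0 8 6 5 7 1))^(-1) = ((0 4 6 5 7 1)(8 9))^(-1) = (0 1 7 5 6 4)(8 9)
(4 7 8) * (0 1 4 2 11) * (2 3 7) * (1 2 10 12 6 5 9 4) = (0 2 11)(3 7 8)(4 10 12 6 5 9) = [2, 1, 11, 7, 10, 9, 5, 8, 3, 4, 12, 0, 6]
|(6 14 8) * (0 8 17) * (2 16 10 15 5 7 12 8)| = |(0 2 16 10 15 5 7 12 8 6 14 17)| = 12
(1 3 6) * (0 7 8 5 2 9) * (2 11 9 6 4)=(0 7 8 5 11 9)(1 3 4 2 6)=[7, 3, 6, 4, 2, 11, 1, 8, 5, 0, 10, 9]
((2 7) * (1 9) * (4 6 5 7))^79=(1 9)(2 7 5 6 4)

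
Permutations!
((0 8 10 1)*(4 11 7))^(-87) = (11)(0 8 10 1)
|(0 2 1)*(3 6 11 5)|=|(0 2 1)(3 6 11 5)|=12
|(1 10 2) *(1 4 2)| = |(1 10)(2 4)| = 2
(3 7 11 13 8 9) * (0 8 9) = (0 8)(3 7 11 13 9) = [8, 1, 2, 7, 4, 5, 6, 11, 0, 3, 10, 13, 12, 9]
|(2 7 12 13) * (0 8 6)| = 12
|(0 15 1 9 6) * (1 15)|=|(15)(0 1 9 6)|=4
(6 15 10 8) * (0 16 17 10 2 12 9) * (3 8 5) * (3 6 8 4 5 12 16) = (0 3 4 5 6 15 2 16 17 10 12 9) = [3, 1, 16, 4, 5, 6, 15, 7, 8, 0, 12, 11, 9, 13, 14, 2, 17, 10]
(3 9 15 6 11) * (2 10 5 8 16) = (2 10 5 8 16)(3 9 15 6 11) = [0, 1, 10, 9, 4, 8, 11, 7, 16, 15, 5, 3, 12, 13, 14, 6, 2]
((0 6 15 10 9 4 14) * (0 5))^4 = (0 9)(4 6)(5 10)(14 15)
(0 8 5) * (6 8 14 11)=(0 14 11 6 8 5)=[14, 1, 2, 3, 4, 0, 8, 7, 5, 9, 10, 6, 12, 13, 11]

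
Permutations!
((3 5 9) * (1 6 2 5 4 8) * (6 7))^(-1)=(1 8 4 3 9 5 2 6 7)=((1 7 6 2 5 9 3 4 8))^(-1)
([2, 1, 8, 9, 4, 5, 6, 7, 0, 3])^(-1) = [8, 1, 0, 9, 4, 5, 6, 7, 2, 3]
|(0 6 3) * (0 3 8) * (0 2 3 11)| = 6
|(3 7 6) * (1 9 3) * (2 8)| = |(1 9 3 7 6)(2 8)| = 10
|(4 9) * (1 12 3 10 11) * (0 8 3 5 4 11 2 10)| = |(0 8 3)(1 12 5 4 9 11)(2 10)| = 6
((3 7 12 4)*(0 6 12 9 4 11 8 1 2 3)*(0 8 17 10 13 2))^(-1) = (0 1 8 4 9 7 3 2 13 10 17 11 12 6)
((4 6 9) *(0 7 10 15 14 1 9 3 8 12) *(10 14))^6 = (15)(0 6 14 8 9)(1 12 4 7 3)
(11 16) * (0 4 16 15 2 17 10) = [4, 1, 17, 3, 16, 5, 6, 7, 8, 9, 0, 15, 12, 13, 14, 2, 11, 10] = (0 4 16 11 15 2 17 10)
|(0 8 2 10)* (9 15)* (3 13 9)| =|(0 8 2 10)(3 13 9 15)| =4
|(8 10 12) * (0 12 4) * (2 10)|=6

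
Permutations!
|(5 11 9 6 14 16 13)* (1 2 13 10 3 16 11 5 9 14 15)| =6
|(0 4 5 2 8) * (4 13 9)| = |(0 13 9 4 5 2 8)| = 7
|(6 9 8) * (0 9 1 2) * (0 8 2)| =|(0 9 2 8 6 1)| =6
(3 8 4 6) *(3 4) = (3 8)(4 6) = [0, 1, 2, 8, 6, 5, 4, 7, 3]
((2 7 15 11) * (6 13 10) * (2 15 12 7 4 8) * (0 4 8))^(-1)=((0 4)(2 8)(6 13 10)(7 12)(11 15))^(-1)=(0 4)(2 8)(6 10 13)(7 12)(11 15)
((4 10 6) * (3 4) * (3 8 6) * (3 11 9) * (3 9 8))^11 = (3 6 8 11 10 4)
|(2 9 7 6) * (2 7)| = |(2 9)(6 7)| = 2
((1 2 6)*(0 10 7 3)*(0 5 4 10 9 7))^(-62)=((0 9 7 3 5 4 10)(1 2 6))^(-62)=(0 9 7 3 5 4 10)(1 2 6)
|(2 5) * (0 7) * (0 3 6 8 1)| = 6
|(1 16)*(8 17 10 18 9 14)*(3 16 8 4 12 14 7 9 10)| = 30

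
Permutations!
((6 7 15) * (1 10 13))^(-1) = (1 13 10)(6 15 7)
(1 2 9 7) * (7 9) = (9)(1 2 7) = [0, 2, 7, 3, 4, 5, 6, 1, 8, 9]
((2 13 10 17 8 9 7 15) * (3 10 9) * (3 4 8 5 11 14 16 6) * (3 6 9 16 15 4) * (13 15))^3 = (2 15)(3 5 13 7)(4 10 11 16)(8 17 14 9)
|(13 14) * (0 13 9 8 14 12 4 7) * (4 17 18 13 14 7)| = 20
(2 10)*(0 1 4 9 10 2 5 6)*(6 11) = (0 1 4 9 10 5 11 6) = [1, 4, 2, 3, 9, 11, 0, 7, 8, 10, 5, 6]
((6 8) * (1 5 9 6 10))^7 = ((1 5 9 6 8 10))^7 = (1 5 9 6 8 10)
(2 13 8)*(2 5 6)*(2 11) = (2 13 8 5 6 11) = [0, 1, 13, 3, 4, 6, 11, 7, 5, 9, 10, 2, 12, 8]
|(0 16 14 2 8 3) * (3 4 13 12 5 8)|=5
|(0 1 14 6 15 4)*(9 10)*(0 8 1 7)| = |(0 7)(1 14 6 15 4 8)(9 10)| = 6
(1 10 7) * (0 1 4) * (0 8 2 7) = [1, 10, 7, 3, 8, 5, 6, 4, 2, 9, 0] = (0 1 10)(2 7 4 8)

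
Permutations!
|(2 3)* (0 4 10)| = 6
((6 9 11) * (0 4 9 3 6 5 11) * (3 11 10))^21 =((0 4 9)(3 6 11 5 10))^21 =(3 6 11 5 10)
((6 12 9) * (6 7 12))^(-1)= (7 9 12)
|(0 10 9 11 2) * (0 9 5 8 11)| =7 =|(0 10 5 8 11 2 9)|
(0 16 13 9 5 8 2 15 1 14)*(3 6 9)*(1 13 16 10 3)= [10, 14, 15, 6, 4, 8, 9, 7, 2, 5, 3, 11, 12, 1, 0, 13, 16]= (16)(0 10 3 6 9 5 8 2 15 13 1 14)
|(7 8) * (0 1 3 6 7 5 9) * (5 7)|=6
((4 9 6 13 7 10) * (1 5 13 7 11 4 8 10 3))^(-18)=((1 5 13 11 4 9 6 7 3)(8 10))^(-18)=(13)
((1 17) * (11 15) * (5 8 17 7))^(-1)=((1 7 5 8 17)(11 15))^(-1)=(1 17 8 5 7)(11 15)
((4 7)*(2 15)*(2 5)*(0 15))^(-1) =((0 15 5 2)(4 7))^(-1) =(0 2 5 15)(4 7)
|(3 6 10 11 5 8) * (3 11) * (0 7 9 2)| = |(0 7 9 2)(3 6 10)(5 8 11)| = 12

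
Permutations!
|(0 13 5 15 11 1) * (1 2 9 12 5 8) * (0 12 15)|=12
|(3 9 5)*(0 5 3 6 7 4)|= |(0 5 6 7 4)(3 9)|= 10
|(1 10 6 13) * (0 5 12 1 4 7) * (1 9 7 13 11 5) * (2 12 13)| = 12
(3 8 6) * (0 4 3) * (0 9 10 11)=[4, 1, 2, 8, 3, 5, 9, 7, 6, 10, 11, 0]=(0 4 3 8 6 9 10 11)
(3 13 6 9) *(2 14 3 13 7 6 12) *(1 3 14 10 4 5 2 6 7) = (14)(1 3)(2 10 4 5)(6 9 13 12) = [0, 3, 10, 1, 5, 2, 9, 7, 8, 13, 4, 11, 6, 12, 14]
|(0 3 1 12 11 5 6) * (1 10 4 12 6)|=|(0 3 10 4 12 11 5 1 6)|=9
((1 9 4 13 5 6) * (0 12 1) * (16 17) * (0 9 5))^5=((0 12 1 5 6 9 4 13)(16 17))^5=(0 9 1 13 6 12 4 5)(16 17)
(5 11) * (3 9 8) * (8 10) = (3 9 10 8)(5 11) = [0, 1, 2, 9, 4, 11, 6, 7, 3, 10, 8, 5]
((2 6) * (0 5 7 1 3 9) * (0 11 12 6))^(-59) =((0 5 7 1 3 9 11 12 6 2))^(-59) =(0 5 7 1 3 9 11 12 6 2)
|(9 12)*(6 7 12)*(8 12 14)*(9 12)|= 5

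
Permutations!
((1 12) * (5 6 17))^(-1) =(1 12)(5 17 6)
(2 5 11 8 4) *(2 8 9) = (2 5 11 9)(4 8) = [0, 1, 5, 3, 8, 11, 6, 7, 4, 2, 10, 9]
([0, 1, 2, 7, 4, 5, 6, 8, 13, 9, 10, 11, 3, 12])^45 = [0, 1, 2, 3, 4, 5, 6, 7, 8, 9, 10, 11, 12, 13]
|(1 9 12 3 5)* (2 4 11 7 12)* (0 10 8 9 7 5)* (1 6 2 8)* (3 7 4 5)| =|(0 10 1 4 11 3)(2 5 6)(7 12)(8 9)| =6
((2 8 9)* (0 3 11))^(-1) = (0 11 3)(2 9 8)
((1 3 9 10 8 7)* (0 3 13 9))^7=(0 3)(1 13 9 10 8 7)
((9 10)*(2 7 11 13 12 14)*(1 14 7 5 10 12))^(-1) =(1 13 11 7 12 9 10 5 2 14)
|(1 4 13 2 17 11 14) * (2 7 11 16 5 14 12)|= |(1 4 13 7 11 12 2 17 16 5 14)|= 11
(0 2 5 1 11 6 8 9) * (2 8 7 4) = (0 8 9)(1 11 6 7 4 2 5) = [8, 11, 5, 3, 2, 1, 7, 4, 9, 0, 10, 6]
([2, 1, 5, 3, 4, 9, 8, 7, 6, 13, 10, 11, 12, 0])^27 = (0 5 13 2 9)(6 8)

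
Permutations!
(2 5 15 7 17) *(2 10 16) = (2 5 15 7 17 10 16) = [0, 1, 5, 3, 4, 15, 6, 17, 8, 9, 16, 11, 12, 13, 14, 7, 2, 10]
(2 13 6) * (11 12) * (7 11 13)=(2 7 11 12 13 6)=[0, 1, 7, 3, 4, 5, 2, 11, 8, 9, 10, 12, 13, 6]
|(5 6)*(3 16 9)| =|(3 16 9)(5 6)| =6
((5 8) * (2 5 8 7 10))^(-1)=((2 5 7 10))^(-1)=(2 10 7 5)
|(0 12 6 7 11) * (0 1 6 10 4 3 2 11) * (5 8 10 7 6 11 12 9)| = |(0 9 5 8 10 4 3 2 12 7)(1 11)| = 10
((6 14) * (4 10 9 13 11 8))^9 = ((4 10 9 13 11 8)(6 14))^9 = (4 13)(6 14)(8 9)(10 11)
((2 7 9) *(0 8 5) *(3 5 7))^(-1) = ((0 8 7 9 2 3 5))^(-1) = (0 5 3 2 9 7 8)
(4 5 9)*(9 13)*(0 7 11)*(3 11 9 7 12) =(0 12 3 11)(4 5 13 7 9) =[12, 1, 2, 11, 5, 13, 6, 9, 8, 4, 10, 0, 3, 7]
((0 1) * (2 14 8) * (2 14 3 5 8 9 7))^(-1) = (0 1)(2 7 9 14 8 5 3) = ((0 1)(2 3 5 8 14 9 7))^(-1)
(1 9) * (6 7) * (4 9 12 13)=[0, 12, 2, 3, 9, 5, 7, 6, 8, 1, 10, 11, 13, 4]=(1 12 13 4 9)(6 7)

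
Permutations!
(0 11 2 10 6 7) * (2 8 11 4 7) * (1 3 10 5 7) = [4, 3, 5, 10, 1, 7, 2, 0, 11, 9, 6, 8] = (0 4 1 3 10 6 2 5 7)(8 11)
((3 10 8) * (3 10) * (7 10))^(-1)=((7 10 8))^(-1)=(7 8 10)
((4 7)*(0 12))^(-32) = ((0 12)(4 7))^(-32) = (12)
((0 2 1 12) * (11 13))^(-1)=((0 2 1 12)(11 13))^(-1)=(0 12 1 2)(11 13)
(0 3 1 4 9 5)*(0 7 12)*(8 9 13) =(0 3 1 4 13 8 9 5 7 12) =[3, 4, 2, 1, 13, 7, 6, 12, 9, 5, 10, 11, 0, 8]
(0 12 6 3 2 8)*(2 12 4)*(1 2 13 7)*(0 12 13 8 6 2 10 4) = (1 10 4 8 12 2 6 3 13 7) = [0, 10, 6, 13, 8, 5, 3, 1, 12, 9, 4, 11, 2, 7]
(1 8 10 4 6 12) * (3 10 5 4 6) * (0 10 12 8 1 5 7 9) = (0 10 6 8 7 9)(3 12 5 4) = [10, 1, 2, 12, 3, 4, 8, 9, 7, 0, 6, 11, 5]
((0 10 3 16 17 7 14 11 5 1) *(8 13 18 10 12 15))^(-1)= (0 1 5 11 14 7 17 16 3 10 18 13 8 15 12)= ((0 12 15 8 13 18 10 3 16 17 7 14 11 5 1))^(-1)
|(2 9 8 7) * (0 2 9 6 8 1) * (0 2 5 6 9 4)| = 6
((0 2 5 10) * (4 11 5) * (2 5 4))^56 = (11)(0 10 5)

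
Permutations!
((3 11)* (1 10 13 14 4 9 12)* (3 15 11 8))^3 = ((1 10 13 14 4 9 12)(3 8)(11 15))^3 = (1 14 12 13 9 10 4)(3 8)(11 15)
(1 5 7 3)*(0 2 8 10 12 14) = [2, 5, 8, 1, 4, 7, 6, 3, 10, 9, 12, 11, 14, 13, 0] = (0 2 8 10 12 14)(1 5 7 3)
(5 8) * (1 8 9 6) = (1 8 5 9 6) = [0, 8, 2, 3, 4, 9, 1, 7, 5, 6]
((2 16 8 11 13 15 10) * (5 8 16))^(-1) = (16)(2 10 15 13 11 8 5)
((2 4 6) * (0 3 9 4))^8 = (0 9 6)(2 3 4)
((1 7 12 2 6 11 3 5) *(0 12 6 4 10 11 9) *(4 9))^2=((0 12 2 9)(1 7 6 4 10 11 3 5))^2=(0 2)(1 6 10 3)(4 11 5 7)(9 12)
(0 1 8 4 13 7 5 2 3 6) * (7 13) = (13)(0 1 8 4 7 5 2 3 6) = [1, 8, 3, 6, 7, 2, 0, 5, 4, 9, 10, 11, 12, 13]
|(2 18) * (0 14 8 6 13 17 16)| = |(0 14 8 6 13 17 16)(2 18)| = 14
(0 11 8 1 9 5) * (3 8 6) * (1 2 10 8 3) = (0 11 6 1 9 5)(2 10 8) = [11, 9, 10, 3, 4, 0, 1, 7, 2, 5, 8, 6]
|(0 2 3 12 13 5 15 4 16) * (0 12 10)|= |(0 2 3 10)(4 16 12 13 5 15)|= 12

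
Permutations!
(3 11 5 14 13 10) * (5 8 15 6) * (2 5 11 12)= (2 5 14 13 10 3 12)(6 11 8 15)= [0, 1, 5, 12, 4, 14, 11, 7, 15, 9, 3, 8, 2, 10, 13, 6]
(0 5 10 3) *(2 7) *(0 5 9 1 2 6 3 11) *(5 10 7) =(0 9 1 2 5 7 6 3 10 11) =[9, 2, 5, 10, 4, 7, 3, 6, 8, 1, 11, 0]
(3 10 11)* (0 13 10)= (0 13 10 11 3)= [13, 1, 2, 0, 4, 5, 6, 7, 8, 9, 11, 3, 12, 10]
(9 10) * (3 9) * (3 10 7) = (10)(3 9 7) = [0, 1, 2, 9, 4, 5, 6, 3, 8, 7, 10]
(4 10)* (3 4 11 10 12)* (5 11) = (3 4 12)(5 11 10) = [0, 1, 2, 4, 12, 11, 6, 7, 8, 9, 5, 10, 3]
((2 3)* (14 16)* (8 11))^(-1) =(2 3)(8 11)(14 16)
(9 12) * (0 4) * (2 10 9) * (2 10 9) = (0 4)(2 9 12 10) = [4, 1, 9, 3, 0, 5, 6, 7, 8, 12, 2, 11, 10]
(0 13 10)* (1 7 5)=(0 13 10)(1 7 5)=[13, 7, 2, 3, 4, 1, 6, 5, 8, 9, 0, 11, 12, 10]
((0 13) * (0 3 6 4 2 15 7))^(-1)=((0 13 3 6 4 2 15 7))^(-1)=(0 7 15 2 4 6 3 13)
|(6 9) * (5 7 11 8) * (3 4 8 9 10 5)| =6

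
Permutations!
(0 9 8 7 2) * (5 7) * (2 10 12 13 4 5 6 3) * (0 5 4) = (0 9 8 6 3 2 5 7 10 12 13) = [9, 1, 5, 2, 4, 7, 3, 10, 6, 8, 12, 11, 13, 0]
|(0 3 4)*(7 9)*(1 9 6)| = 12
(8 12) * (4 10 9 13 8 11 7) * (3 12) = (3 12 11 7 4 10 9 13 8) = [0, 1, 2, 12, 10, 5, 6, 4, 3, 13, 9, 7, 11, 8]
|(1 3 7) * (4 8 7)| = |(1 3 4 8 7)| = 5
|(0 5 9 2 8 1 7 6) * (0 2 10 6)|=|(0 5 9 10 6 2 8 1 7)|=9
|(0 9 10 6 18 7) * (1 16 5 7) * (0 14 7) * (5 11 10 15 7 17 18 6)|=12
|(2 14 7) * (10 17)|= 6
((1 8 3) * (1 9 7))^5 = (9)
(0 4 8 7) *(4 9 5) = (0 9 5 4 8 7) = [9, 1, 2, 3, 8, 4, 6, 0, 7, 5]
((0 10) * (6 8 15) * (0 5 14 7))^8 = ((0 10 5 14 7)(6 8 15))^8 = (0 14 10 7 5)(6 15 8)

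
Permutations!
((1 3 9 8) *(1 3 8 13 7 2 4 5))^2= (1 3 13 2 5 8 9 7 4)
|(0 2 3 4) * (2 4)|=2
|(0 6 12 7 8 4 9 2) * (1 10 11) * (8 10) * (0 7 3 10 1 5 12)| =30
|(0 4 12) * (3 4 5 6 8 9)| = |(0 5 6 8 9 3 4 12)| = 8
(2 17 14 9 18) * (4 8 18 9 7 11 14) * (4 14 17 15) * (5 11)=[0, 1, 15, 3, 8, 11, 6, 5, 18, 9, 10, 17, 12, 13, 7, 4, 16, 14, 2]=(2 15 4 8 18)(5 11 17 14 7)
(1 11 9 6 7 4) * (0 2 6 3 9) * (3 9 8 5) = (0 2 6 7 4 1 11)(3 8 5) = [2, 11, 6, 8, 1, 3, 7, 4, 5, 9, 10, 0]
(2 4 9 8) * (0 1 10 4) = (0 1 10 4 9 8 2) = [1, 10, 0, 3, 9, 5, 6, 7, 2, 8, 4]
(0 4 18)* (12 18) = [4, 1, 2, 3, 12, 5, 6, 7, 8, 9, 10, 11, 18, 13, 14, 15, 16, 17, 0] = (0 4 12 18)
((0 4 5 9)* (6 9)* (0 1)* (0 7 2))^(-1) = ((0 4 5 6 9 1 7 2))^(-1) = (0 2 7 1 9 6 5 4)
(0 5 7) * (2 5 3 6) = (0 3 6 2 5 7) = [3, 1, 5, 6, 4, 7, 2, 0]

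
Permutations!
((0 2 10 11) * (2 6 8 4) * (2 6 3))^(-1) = (0 11 10 2 3)(4 8 6)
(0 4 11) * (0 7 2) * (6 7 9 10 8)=(0 4 11 9 10 8 6 7 2)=[4, 1, 0, 3, 11, 5, 7, 2, 6, 10, 8, 9]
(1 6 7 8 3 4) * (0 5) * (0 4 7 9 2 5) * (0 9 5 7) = [9, 6, 7, 0, 1, 4, 5, 8, 3, 2] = (0 9 2 7 8 3)(1 6 5 4)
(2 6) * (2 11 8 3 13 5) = (2 6 11 8 3 13 5) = [0, 1, 6, 13, 4, 2, 11, 7, 3, 9, 10, 8, 12, 5]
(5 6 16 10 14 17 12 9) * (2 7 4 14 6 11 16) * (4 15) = [0, 1, 7, 3, 14, 11, 2, 15, 8, 5, 6, 16, 9, 13, 17, 4, 10, 12] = (2 7 15 4 14 17 12 9 5 11 16 10 6)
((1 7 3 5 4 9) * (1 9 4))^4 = ((9)(1 7 3 5))^4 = (9)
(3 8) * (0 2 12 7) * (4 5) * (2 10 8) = (0 10 8 3 2 12 7)(4 5) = [10, 1, 12, 2, 5, 4, 6, 0, 3, 9, 8, 11, 7]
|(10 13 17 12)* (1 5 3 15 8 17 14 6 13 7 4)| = |(1 5 3 15 8 17 12 10 7 4)(6 13 14)| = 30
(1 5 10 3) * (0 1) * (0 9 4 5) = (0 1)(3 9 4 5 10) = [1, 0, 2, 9, 5, 10, 6, 7, 8, 4, 3]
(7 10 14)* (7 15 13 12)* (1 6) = (1 6)(7 10 14 15 13 12) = [0, 6, 2, 3, 4, 5, 1, 10, 8, 9, 14, 11, 7, 12, 15, 13]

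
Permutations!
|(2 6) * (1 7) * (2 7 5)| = |(1 5 2 6 7)| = 5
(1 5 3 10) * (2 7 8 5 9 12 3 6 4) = (1 9 12 3 10)(2 7 8 5 6 4) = [0, 9, 7, 10, 2, 6, 4, 8, 5, 12, 1, 11, 3]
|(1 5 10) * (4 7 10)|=|(1 5 4 7 10)|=5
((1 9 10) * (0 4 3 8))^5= (0 4 3 8)(1 10 9)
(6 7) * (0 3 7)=(0 3 7 6)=[3, 1, 2, 7, 4, 5, 0, 6]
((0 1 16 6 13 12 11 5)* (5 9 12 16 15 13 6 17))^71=(0 1 15 13 16 17 5)(9 11 12)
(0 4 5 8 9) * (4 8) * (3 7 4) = [8, 1, 2, 7, 5, 3, 6, 4, 9, 0] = (0 8 9)(3 7 4 5)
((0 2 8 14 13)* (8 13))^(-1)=(0 13 2)(8 14)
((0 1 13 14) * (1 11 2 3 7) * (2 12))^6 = (0 1 2)(3 11 13)(7 12 14) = ((0 11 12 2 3 7 1 13 14))^6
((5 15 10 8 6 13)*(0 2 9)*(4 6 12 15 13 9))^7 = (0 4 9 2 6)(5 13)(8 10 15 12)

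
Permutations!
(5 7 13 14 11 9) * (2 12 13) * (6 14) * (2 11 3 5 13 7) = [0, 1, 12, 5, 4, 2, 14, 11, 8, 13, 10, 9, 7, 6, 3] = (2 12 7 11 9 13 6 14 3 5)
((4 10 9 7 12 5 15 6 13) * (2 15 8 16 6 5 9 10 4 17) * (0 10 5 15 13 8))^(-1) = (0 5 10)(2 17 13)(6 16 8)(7 9 12)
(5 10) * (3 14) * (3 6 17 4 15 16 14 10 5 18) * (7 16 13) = (3 10 18)(4 15 13 7 16 14 6 17) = [0, 1, 2, 10, 15, 5, 17, 16, 8, 9, 18, 11, 12, 7, 6, 13, 14, 4, 3]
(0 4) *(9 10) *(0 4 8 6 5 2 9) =(0 8 6 5 2 9 10) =[8, 1, 9, 3, 4, 2, 5, 7, 6, 10, 0]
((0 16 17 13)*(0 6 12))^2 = (0 17 6)(12 16 13)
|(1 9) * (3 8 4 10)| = 4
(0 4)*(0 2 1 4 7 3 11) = (0 7 3 11)(1 4 2) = [7, 4, 1, 11, 2, 5, 6, 3, 8, 9, 10, 0]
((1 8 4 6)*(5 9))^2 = ((1 8 4 6)(5 9))^2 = (9)(1 4)(6 8)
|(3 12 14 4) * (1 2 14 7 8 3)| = 4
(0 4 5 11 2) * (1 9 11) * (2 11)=(11)(0 4 5 1 9 2)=[4, 9, 0, 3, 5, 1, 6, 7, 8, 2, 10, 11]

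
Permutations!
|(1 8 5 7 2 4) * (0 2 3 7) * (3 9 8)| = |(0 2 4 1 3 7 9 8 5)| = 9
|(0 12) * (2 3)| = 2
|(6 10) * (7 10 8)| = |(6 8 7 10)| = 4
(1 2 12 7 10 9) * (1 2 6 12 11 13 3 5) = (1 6 12 7 10 9 2 11 13 3 5) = [0, 6, 11, 5, 4, 1, 12, 10, 8, 2, 9, 13, 7, 3]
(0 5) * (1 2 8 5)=(0 1 2 8 5)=[1, 2, 8, 3, 4, 0, 6, 7, 5]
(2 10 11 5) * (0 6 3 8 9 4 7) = [6, 1, 10, 8, 7, 2, 3, 0, 9, 4, 11, 5] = (0 6 3 8 9 4 7)(2 10 11 5)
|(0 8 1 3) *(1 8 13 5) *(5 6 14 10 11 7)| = 10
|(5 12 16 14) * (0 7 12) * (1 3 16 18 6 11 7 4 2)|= |(0 4 2 1 3 16 14 5)(6 11 7 12 18)|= 40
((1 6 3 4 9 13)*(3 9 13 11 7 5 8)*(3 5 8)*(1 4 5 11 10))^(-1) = (1 10 9 6)(3 5)(4 13)(7 11 8)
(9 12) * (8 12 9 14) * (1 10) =(1 10)(8 12 14) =[0, 10, 2, 3, 4, 5, 6, 7, 12, 9, 1, 11, 14, 13, 8]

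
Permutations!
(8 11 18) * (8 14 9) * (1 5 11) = (1 5 11 18 14 9 8) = [0, 5, 2, 3, 4, 11, 6, 7, 1, 8, 10, 18, 12, 13, 9, 15, 16, 17, 14]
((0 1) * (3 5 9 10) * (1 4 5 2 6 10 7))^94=(0 7 5)(1 9 4)(2 10)(3 6)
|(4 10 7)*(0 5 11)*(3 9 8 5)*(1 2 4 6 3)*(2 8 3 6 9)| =|(0 1 8 5 11)(2 4 10 7 9 3)| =30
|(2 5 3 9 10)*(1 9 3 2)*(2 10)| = 5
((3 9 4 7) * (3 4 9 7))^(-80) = ((9)(3 7 4))^(-80) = (9)(3 7 4)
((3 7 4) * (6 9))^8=(9)(3 4 7)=((3 7 4)(6 9))^8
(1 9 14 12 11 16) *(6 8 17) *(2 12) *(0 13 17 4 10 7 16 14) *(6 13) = (0 6 8 4 10 7 16 1 9)(2 12 11 14)(13 17) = [6, 9, 12, 3, 10, 5, 8, 16, 4, 0, 7, 14, 11, 17, 2, 15, 1, 13]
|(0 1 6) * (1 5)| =4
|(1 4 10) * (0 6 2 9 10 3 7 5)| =10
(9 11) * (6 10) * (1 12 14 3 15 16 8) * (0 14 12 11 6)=(0 14 3 15 16 8 1 11 9 6 10)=[14, 11, 2, 15, 4, 5, 10, 7, 1, 6, 0, 9, 12, 13, 3, 16, 8]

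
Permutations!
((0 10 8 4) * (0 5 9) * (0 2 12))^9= (0 10 8 4 5 9 2 12)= ((0 10 8 4 5 9 2 12))^9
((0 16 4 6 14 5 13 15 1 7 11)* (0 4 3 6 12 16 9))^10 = ((0 9)(1 7 11 4 12 16 3 6 14 5 13 15))^10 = (1 13 14 3 12 11)(4 7 15 5 6 16)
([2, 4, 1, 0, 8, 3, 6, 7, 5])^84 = [0, 1, 2, 3, 4, 5, 6, 7, 8]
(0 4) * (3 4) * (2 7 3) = [2, 1, 7, 4, 0, 5, 6, 3] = (0 2 7 3 4)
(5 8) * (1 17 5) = (1 17 5 8) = [0, 17, 2, 3, 4, 8, 6, 7, 1, 9, 10, 11, 12, 13, 14, 15, 16, 5]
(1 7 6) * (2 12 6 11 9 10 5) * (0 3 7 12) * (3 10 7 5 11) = (0 10 11 9 7 3 5 2)(1 12 6) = [10, 12, 0, 5, 4, 2, 1, 3, 8, 7, 11, 9, 6]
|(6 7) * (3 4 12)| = 6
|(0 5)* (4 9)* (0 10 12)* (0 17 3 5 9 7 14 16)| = |(0 9 4 7 14 16)(3 5 10 12 17)| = 30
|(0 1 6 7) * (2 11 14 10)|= 4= |(0 1 6 7)(2 11 14 10)|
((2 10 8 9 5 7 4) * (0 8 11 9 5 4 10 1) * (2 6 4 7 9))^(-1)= ((0 8 5 9 7 10 11 2 1)(4 6))^(-1)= (0 1 2 11 10 7 9 5 8)(4 6)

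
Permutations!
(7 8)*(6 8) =[0, 1, 2, 3, 4, 5, 8, 6, 7] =(6 8 7)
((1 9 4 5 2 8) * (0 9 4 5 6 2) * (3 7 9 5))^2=(1 6 8 4 2)(3 9 7)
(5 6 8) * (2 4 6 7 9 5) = (2 4 6 8)(5 7 9) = [0, 1, 4, 3, 6, 7, 8, 9, 2, 5]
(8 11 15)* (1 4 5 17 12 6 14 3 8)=(1 4 5 17 12 6 14 3 8 11 15)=[0, 4, 2, 8, 5, 17, 14, 7, 11, 9, 10, 15, 6, 13, 3, 1, 16, 12]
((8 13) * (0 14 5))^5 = (0 5 14)(8 13)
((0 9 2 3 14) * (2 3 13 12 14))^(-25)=((0 9 3 2 13 12 14))^(-25)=(0 2 14 3 12 9 13)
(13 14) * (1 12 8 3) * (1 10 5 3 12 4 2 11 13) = (1 4 2 11 13 14)(3 10 5)(8 12) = [0, 4, 11, 10, 2, 3, 6, 7, 12, 9, 5, 13, 8, 14, 1]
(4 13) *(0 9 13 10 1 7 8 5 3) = (0 9 13 4 10 1 7 8 5 3) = [9, 7, 2, 0, 10, 3, 6, 8, 5, 13, 1, 11, 12, 4]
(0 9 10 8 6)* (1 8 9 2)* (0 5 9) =(0 2 1 8 6 5 9 10) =[2, 8, 1, 3, 4, 9, 5, 7, 6, 10, 0]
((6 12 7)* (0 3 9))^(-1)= (0 9 3)(6 7 12)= ((0 3 9)(6 12 7))^(-1)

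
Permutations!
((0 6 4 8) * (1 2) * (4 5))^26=(0 6 5 4 8)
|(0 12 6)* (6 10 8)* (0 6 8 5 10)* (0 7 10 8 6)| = 7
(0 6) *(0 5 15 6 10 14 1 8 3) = (0 10 14 1 8 3)(5 15 6) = [10, 8, 2, 0, 4, 15, 5, 7, 3, 9, 14, 11, 12, 13, 1, 6]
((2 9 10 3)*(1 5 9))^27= (1 10)(2 9)(3 5)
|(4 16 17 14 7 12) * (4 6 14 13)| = |(4 16 17 13)(6 14 7 12)| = 4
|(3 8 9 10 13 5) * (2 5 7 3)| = 6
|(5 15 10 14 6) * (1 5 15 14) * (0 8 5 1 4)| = |(0 8 5 14 6 15 10 4)| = 8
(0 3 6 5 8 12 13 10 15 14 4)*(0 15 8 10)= (0 3 6 5 10 8 12 13)(4 15 14)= [3, 1, 2, 6, 15, 10, 5, 7, 12, 9, 8, 11, 13, 0, 4, 14]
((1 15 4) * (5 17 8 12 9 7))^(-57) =(5 12)(7 8)(9 17)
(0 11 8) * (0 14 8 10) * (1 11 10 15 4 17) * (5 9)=[10, 11, 2, 3, 17, 9, 6, 7, 14, 5, 0, 15, 12, 13, 8, 4, 16, 1]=(0 10)(1 11 15 4 17)(5 9)(8 14)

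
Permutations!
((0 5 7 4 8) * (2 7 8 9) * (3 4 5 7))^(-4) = (9)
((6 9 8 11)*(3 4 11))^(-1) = ((3 4 11 6 9 8))^(-1) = (3 8 9 6 11 4)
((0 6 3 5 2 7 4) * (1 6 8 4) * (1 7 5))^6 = (8)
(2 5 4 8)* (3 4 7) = (2 5 7 3 4 8) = [0, 1, 5, 4, 8, 7, 6, 3, 2]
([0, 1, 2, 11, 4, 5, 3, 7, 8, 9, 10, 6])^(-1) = [0, 1, 2, 6, 4, 5, 11, 7, 8, 9, 10, 3]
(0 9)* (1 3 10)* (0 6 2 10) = (0 9 6 2 10 1 3) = [9, 3, 10, 0, 4, 5, 2, 7, 8, 6, 1]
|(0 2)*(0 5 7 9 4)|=|(0 2 5 7 9 4)|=6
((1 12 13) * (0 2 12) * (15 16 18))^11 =(0 2 12 13 1)(15 18 16)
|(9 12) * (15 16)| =2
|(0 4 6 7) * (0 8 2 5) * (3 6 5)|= |(0 4 5)(2 3 6 7 8)|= 15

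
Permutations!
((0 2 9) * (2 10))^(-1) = (0 9 2 10)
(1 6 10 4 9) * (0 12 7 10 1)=(0 12 7 10 4 9)(1 6)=[12, 6, 2, 3, 9, 5, 1, 10, 8, 0, 4, 11, 7]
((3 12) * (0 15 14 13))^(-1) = (0 13 14 15)(3 12)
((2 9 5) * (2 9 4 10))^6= ((2 4 10)(5 9))^6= (10)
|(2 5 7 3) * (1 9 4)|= 12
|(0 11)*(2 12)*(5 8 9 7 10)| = |(0 11)(2 12)(5 8 9 7 10)| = 10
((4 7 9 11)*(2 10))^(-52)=(11)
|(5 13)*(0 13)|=3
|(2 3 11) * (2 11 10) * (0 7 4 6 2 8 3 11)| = |(0 7 4 6 2 11)(3 10 8)| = 6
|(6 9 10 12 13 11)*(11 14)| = |(6 9 10 12 13 14 11)| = 7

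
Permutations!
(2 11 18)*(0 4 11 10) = (0 4 11 18 2 10) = [4, 1, 10, 3, 11, 5, 6, 7, 8, 9, 0, 18, 12, 13, 14, 15, 16, 17, 2]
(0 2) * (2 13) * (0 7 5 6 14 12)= [13, 1, 7, 3, 4, 6, 14, 5, 8, 9, 10, 11, 0, 2, 12]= (0 13 2 7 5 6 14 12)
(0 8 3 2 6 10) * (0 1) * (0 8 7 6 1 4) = [7, 8, 1, 2, 0, 5, 10, 6, 3, 9, 4] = (0 7 6 10 4)(1 8 3 2)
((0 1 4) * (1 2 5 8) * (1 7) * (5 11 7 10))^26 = (0 11 1)(2 7 4)(5 10 8)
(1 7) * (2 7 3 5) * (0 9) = [9, 3, 7, 5, 4, 2, 6, 1, 8, 0] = (0 9)(1 3 5 2 7)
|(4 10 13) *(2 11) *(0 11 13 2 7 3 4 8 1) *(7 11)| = |(0 7 3 4 10 2 13 8 1)| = 9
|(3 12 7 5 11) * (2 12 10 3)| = 10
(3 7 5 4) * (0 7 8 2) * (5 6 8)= (0 7 6 8 2)(3 5 4)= [7, 1, 0, 5, 3, 4, 8, 6, 2]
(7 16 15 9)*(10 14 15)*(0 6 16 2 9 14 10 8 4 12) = (0 6 16 8 4 12)(2 9 7)(14 15) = [6, 1, 9, 3, 12, 5, 16, 2, 4, 7, 10, 11, 0, 13, 15, 14, 8]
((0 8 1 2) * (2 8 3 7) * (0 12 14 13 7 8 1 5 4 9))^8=((0 3 8 5 4 9)(2 12 14 13 7))^8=(0 8 4)(2 13 12 7 14)(3 5 9)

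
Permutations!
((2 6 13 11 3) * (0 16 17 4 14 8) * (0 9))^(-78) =(0 9 8 14 4 17 16)(2 13 3 6 11)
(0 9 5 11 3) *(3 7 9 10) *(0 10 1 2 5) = [1, 2, 5, 10, 4, 11, 6, 9, 8, 0, 3, 7] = (0 1 2 5 11 7 9)(3 10)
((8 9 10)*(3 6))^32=((3 6)(8 9 10))^32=(8 10 9)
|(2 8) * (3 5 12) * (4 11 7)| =6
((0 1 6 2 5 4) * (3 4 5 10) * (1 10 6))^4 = ((0 10 3 4)(2 6))^4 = (10)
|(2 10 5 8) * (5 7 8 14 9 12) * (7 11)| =|(2 10 11 7 8)(5 14 9 12)| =20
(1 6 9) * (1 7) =(1 6 9 7) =[0, 6, 2, 3, 4, 5, 9, 1, 8, 7]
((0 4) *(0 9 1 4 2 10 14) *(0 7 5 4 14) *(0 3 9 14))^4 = (14)(0 9 10)(1 3 2)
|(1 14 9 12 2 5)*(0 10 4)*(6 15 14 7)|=|(0 10 4)(1 7 6 15 14 9 12 2 5)|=9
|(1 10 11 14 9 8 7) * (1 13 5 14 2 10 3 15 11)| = |(1 3 15 11 2 10)(5 14 9 8 7 13)| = 6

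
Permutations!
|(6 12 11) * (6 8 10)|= 5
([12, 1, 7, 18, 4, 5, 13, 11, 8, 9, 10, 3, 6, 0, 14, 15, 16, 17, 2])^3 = (0 13 6 12)(2 3 7 18 11)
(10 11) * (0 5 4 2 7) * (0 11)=(0 5 4 2 7 11 10)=[5, 1, 7, 3, 2, 4, 6, 11, 8, 9, 0, 10]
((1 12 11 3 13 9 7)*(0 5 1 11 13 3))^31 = (0 11 7 9 13 12 1 5)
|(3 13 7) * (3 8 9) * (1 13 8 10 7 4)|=6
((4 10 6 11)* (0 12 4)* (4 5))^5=(0 6 4 12 11 10 5)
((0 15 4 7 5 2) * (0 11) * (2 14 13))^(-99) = (15)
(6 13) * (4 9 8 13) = (4 9 8 13 6) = [0, 1, 2, 3, 9, 5, 4, 7, 13, 8, 10, 11, 12, 6]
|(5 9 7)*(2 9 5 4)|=4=|(2 9 7 4)|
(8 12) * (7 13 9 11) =[0, 1, 2, 3, 4, 5, 6, 13, 12, 11, 10, 7, 8, 9] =(7 13 9 11)(8 12)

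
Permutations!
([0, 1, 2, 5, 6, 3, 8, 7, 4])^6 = (8)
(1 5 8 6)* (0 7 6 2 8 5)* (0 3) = (0 7 6 1 3)(2 8) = [7, 3, 8, 0, 4, 5, 1, 6, 2]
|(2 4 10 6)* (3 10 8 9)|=7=|(2 4 8 9 3 10 6)|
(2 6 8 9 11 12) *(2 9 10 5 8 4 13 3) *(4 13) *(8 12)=(2 6 13 3)(5 12 9 11 8 10)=[0, 1, 6, 2, 4, 12, 13, 7, 10, 11, 5, 8, 9, 3]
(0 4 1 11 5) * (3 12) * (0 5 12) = (0 4 1 11 12 3) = [4, 11, 2, 0, 1, 5, 6, 7, 8, 9, 10, 12, 3]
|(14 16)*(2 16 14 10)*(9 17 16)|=5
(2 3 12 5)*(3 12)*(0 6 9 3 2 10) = (0 6 9 3 2 12 5 10) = [6, 1, 12, 2, 4, 10, 9, 7, 8, 3, 0, 11, 5]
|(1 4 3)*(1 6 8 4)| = |(3 6 8 4)| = 4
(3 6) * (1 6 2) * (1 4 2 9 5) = (1 6 3 9 5)(2 4) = [0, 6, 4, 9, 2, 1, 3, 7, 8, 5]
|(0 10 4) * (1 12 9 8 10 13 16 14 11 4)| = 30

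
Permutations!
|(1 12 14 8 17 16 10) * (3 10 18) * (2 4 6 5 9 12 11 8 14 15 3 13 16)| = 39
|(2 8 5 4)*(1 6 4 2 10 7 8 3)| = |(1 6 4 10 7 8 5 2 3)| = 9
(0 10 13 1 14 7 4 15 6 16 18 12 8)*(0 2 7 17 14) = [10, 0, 7, 3, 15, 5, 16, 4, 2, 9, 13, 11, 8, 1, 17, 6, 18, 14, 12] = (0 10 13 1)(2 7 4 15 6 16 18 12 8)(14 17)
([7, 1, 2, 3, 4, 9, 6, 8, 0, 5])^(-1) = [8, 1, 2, 3, 4, 9, 6, 0, 7, 5]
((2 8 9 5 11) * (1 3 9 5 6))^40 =(11)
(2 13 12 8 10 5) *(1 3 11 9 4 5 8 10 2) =[0, 3, 13, 11, 5, 1, 6, 7, 2, 4, 8, 9, 10, 12] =(1 3 11 9 4 5)(2 13 12 10 8)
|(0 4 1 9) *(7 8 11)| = 12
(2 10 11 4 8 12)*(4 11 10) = (2 4 8 12) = [0, 1, 4, 3, 8, 5, 6, 7, 12, 9, 10, 11, 2]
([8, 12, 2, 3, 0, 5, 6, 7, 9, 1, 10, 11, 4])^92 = [9, 4, 2, 3, 8, 5, 6, 7, 1, 12, 10, 11, 0]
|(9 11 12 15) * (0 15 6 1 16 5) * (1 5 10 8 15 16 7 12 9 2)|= 22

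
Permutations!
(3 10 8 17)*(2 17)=(2 17 3 10 8)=[0, 1, 17, 10, 4, 5, 6, 7, 2, 9, 8, 11, 12, 13, 14, 15, 16, 3]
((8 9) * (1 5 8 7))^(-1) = ((1 5 8 9 7))^(-1) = (1 7 9 8 5)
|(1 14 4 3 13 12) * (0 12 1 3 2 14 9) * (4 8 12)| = 10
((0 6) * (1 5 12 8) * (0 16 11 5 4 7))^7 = ((0 6 16 11 5 12 8 1 4 7))^7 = (0 1 5 6 4 12 16 7 8 11)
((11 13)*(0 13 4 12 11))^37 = (0 13)(4 12 11)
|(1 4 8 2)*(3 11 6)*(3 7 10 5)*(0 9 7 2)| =12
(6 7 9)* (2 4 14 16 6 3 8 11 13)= (2 4 14 16 6 7 9 3 8 11 13)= [0, 1, 4, 8, 14, 5, 7, 9, 11, 3, 10, 13, 12, 2, 16, 15, 6]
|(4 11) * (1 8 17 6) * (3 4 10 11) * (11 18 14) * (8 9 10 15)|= 10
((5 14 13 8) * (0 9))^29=(0 9)(5 14 13 8)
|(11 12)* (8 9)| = |(8 9)(11 12)| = 2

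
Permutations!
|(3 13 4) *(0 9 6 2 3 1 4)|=6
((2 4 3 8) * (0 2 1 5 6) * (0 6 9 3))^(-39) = ((0 2 4)(1 5 9 3 8))^(-39) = (1 5 9 3 8)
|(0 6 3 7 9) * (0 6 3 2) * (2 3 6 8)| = 7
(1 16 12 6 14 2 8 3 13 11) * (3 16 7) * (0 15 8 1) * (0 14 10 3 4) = (0 15 8 16 12 6 10 3 13 11 14 2 1 7 4) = [15, 7, 1, 13, 0, 5, 10, 4, 16, 9, 3, 14, 6, 11, 2, 8, 12]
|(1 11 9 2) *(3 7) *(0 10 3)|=|(0 10 3 7)(1 11 9 2)|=4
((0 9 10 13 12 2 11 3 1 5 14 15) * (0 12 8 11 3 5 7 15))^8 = (1 15 2)(3 7 12)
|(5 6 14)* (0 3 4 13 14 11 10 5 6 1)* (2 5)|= |(0 3 4 13 14 6 11 10 2 5 1)|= 11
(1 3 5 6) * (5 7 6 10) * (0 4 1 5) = (0 4 1 3 7 6 5 10) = [4, 3, 2, 7, 1, 10, 5, 6, 8, 9, 0]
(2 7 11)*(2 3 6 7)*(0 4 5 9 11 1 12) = (0 4 5 9 11 3 6 7 1 12) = [4, 12, 2, 6, 5, 9, 7, 1, 8, 11, 10, 3, 0]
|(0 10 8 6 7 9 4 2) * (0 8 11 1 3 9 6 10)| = 8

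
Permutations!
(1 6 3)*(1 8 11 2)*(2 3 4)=(1 6 4 2)(3 8 11)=[0, 6, 1, 8, 2, 5, 4, 7, 11, 9, 10, 3]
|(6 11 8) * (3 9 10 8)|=6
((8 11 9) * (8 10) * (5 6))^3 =(5 6)(8 10 9 11)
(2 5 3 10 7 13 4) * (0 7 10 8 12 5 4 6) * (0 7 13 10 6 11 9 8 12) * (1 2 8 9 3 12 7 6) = (0 13 11 3 7 10 1 2 4 8)(5 12) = [13, 2, 4, 7, 8, 12, 6, 10, 0, 9, 1, 3, 5, 11]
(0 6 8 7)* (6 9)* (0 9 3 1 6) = [3, 6, 2, 1, 4, 5, 8, 9, 7, 0] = (0 3 1 6 8 7 9)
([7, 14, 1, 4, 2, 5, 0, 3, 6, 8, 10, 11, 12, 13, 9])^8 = (0 8 14 2 3)(1 4 7 6 9)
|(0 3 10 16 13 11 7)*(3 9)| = |(0 9 3 10 16 13 11 7)| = 8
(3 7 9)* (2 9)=(2 9 3 7)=[0, 1, 9, 7, 4, 5, 6, 2, 8, 3]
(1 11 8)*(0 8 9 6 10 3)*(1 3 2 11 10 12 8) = (0 1 10 2 11 9 6 12 8 3) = [1, 10, 11, 0, 4, 5, 12, 7, 3, 6, 2, 9, 8]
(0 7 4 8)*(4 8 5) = [7, 1, 2, 3, 5, 4, 6, 8, 0] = (0 7 8)(4 5)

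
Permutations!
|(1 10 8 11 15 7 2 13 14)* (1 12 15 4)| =30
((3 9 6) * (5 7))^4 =(3 9 6)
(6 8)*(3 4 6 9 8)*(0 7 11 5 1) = (0 7 11 5 1)(3 4 6)(8 9) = [7, 0, 2, 4, 6, 1, 3, 11, 9, 8, 10, 5]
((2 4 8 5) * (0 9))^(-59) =(0 9)(2 4 8 5) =((0 9)(2 4 8 5))^(-59)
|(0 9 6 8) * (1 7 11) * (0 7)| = 7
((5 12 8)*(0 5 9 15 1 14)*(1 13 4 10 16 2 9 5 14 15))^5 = ((0 14)(1 15 13 4 10 16 2 9)(5 12 8))^5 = (0 14)(1 16 13 9 10 15 2 4)(5 8 12)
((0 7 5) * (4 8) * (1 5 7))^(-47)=((0 1 5)(4 8))^(-47)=(0 1 5)(4 8)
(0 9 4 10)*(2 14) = (0 9 4 10)(2 14) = [9, 1, 14, 3, 10, 5, 6, 7, 8, 4, 0, 11, 12, 13, 2]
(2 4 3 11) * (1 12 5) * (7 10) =(1 12 5)(2 4 3 11)(7 10) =[0, 12, 4, 11, 3, 1, 6, 10, 8, 9, 7, 2, 5]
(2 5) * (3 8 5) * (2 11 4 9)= (2 3 8 5 11 4 9)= [0, 1, 3, 8, 9, 11, 6, 7, 5, 2, 10, 4]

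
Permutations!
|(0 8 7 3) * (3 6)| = 5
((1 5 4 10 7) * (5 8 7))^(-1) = (1 7 8)(4 5 10)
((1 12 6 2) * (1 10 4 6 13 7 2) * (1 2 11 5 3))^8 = ((1 12 13 7 11 5 3)(2 10 4 6))^8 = (1 12 13 7 11 5 3)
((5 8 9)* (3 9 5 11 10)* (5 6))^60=(11)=((3 9 11 10)(5 8 6))^60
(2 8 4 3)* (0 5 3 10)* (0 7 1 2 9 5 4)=(0 4 10 7 1 2 8)(3 9 5)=[4, 2, 8, 9, 10, 3, 6, 1, 0, 5, 7]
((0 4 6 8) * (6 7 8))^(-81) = (0 8 7 4)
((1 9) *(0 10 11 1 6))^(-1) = ((0 10 11 1 9 6))^(-1) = (0 6 9 1 11 10)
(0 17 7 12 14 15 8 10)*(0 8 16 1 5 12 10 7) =(0 17)(1 5 12 14 15 16)(7 10 8) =[17, 5, 2, 3, 4, 12, 6, 10, 7, 9, 8, 11, 14, 13, 15, 16, 1, 0]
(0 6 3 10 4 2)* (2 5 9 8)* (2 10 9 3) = (0 6 2)(3 9 8 10 4 5) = [6, 1, 0, 9, 5, 3, 2, 7, 10, 8, 4]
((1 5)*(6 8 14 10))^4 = ((1 5)(6 8 14 10))^4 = (14)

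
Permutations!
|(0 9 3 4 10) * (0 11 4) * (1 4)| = 12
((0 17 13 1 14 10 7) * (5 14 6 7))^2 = ((0 17 13 1 6 7)(5 14 10))^2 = (0 13 6)(1 7 17)(5 10 14)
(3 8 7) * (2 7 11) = (2 7 3 8 11) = [0, 1, 7, 8, 4, 5, 6, 3, 11, 9, 10, 2]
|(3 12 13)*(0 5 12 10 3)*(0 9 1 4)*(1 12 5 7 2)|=30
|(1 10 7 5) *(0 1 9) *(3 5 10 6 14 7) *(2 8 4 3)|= |(0 1 6 14 7 10 2 8 4 3 5 9)|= 12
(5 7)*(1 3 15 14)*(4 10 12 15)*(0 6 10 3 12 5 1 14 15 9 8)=[6, 12, 2, 4, 3, 7, 10, 1, 0, 8, 5, 11, 9, 13, 14, 15]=(15)(0 6 10 5 7 1 12 9 8)(3 4)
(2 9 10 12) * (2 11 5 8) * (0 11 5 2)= (0 11 2 9 10 12 5 8)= [11, 1, 9, 3, 4, 8, 6, 7, 0, 10, 12, 2, 5]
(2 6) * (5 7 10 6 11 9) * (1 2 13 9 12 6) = (1 2 11 12 6 13 9 5 7 10) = [0, 2, 11, 3, 4, 7, 13, 10, 8, 5, 1, 12, 6, 9]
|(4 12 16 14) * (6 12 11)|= 6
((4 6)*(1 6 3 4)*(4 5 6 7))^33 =((1 7 4 3 5 6))^33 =(1 3)(4 6)(5 7)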